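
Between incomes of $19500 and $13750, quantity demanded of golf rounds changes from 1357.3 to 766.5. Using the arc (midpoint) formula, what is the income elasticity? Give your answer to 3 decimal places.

1.609

ΔQ = 766.5 − 1357.3 = -590.8; midpoint Q̄ = (1357.3 + 766.5)/2 = 1061.9.
ΔI = 13750 − 19500 = -5750; midpoint Ī = (19500 + 13750)/2 = 16625.
η = (ΔQ/Q̄) ÷ (ΔI/Ī) = (-590.8/1061.9) ÷ (-5750/16625) = 1.609.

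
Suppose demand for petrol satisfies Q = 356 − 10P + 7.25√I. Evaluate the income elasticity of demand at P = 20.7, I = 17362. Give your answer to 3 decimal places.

0.433

At P = 20.7, I = 17362: Q = 1104.296.
Holding P constant, ∂Q/∂I = 7.25/(2√I) = 0.0275111.
η_I = (∂Q/∂I)·(I/Q) = 0.0275111 × (17362/1104.296) = 0.433.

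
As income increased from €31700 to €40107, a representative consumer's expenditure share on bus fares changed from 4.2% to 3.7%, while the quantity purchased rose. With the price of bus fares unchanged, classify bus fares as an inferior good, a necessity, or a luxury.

necessity

Quantity rises but the budget share falls as income rises, so 0 < η < 1.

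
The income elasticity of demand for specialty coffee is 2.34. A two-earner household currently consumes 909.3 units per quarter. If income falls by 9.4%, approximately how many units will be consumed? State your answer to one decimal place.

%ΔQ ≈ η × %ΔI = 2.34 × (-9.4%) = -21.996%.
New Q ≈ 909.3 × (1 − 0.21996) = 709.3.

709.3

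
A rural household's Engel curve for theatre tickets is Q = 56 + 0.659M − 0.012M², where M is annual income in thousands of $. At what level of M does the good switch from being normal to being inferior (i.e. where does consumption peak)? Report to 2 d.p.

dQ/dM = 0.659 − 0.024M.
The good is inferior where dQ/dM < 0. Setting dQ/dM = 0 gives M = 0.659 / 0.024 = 27.46.

27.46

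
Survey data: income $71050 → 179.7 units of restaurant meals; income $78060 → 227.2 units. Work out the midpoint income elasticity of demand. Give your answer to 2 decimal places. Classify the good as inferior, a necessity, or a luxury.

2.48 (luxury)

ΔQ = 227.2 − 179.7 = 47.5; midpoint Q̄ = (179.7 + 227.2)/2 = 203.45.
ΔI = 78060 − 71050 = 7010; midpoint Ī = (71050 + 78060)/2 = 74555.
η = (ΔQ/Q̄) ÷ (ΔI/Ī) = (47.5/203.45) ÷ (7010/74555) = 2.48.
η > 1 ⇒ luxury.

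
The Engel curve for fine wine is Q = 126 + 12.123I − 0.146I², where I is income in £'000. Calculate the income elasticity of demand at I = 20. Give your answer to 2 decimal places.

At I = 20: Q = 310.0600.
dQ/dI = 12.123 − 0.292I = 6.28300.
η = (dQ/dI)·(I/Q) = 6.28300 × (20/310.0600) = 0.41.

0.41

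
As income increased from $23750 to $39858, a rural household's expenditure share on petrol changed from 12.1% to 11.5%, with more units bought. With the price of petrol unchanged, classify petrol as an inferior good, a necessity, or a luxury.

Quantity rises but the budget share falls as income rises, so 0 < η < 1.

necessity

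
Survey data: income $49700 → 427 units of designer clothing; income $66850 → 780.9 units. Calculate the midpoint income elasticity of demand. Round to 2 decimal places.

ΔQ = 780.9 − 427 = 353.9; midpoint Q̄ = (427 + 780.9)/2 = 603.95.
ΔI = 66850 − 49700 = 17150; midpoint Ī = (49700 + 66850)/2 = 58275.
η = (ΔQ/Q̄) ÷ (ΔI/Ī) = (353.9/603.95) ÷ (17150/58275) = 1.99.

1.99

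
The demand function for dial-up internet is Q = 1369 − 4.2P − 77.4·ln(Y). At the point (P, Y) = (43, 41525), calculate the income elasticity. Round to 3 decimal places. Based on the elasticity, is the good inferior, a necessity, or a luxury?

-0.212 (inferior good)

At P = 43, Y = 41525: Q = 365.324.
Holding P constant, ∂Q/∂Y = -77.4/Y = -0.00186394.
η_Y = (∂Q/∂Y)·(Y/Q) = -0.00186394 × (41525/365.324) = -0.212.
Since η < 0, this is an inferior good.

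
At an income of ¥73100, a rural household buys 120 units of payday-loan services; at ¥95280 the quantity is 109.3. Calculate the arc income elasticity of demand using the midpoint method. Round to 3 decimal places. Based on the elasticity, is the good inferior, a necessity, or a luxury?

-0.354 (inferior good)

ΔQ = 109.3 − 120 = -10.7; midpoint Q̄ = (120 + 109.3)/2 = 114.65.
ΔI = 95280 − 73100 = 22180; midpoint Ī = (73100 + 95280)/2 = 84190.
η = (ΔQ/Q̄) ÷ (ΔI/Ī) = (-10.7/114.65) ÷ (22180/84190) = -0.354.
η < 0 ⇒ inferior good.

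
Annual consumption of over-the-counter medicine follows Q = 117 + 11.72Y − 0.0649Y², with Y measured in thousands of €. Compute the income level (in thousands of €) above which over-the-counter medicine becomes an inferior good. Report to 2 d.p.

90.29

dQ/dY = 11.72 − 0.1298Y.
The good is inferior where dQ/dY < 0. Setting dQ/dY = 0 gives Y = 11.72 / 0.1298 = 90.29.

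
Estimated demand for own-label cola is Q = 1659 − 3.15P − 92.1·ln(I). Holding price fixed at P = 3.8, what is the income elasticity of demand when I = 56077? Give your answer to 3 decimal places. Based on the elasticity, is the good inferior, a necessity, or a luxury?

-0.144 (inferior good)

At P = 3.8, I = 56077: Q = 639.964.
Holding P constant, ∂Q/∂I = -92.1/I = -0.00164238.
η_I = (∂Q/∂I)·(I/Q) = -0.00164238 × (56077/639.964) = -0.144.
Since η < 0, this is an inferior good.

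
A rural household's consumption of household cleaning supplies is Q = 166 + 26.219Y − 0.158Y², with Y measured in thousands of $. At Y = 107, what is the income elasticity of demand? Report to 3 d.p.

-0.699

At Y = 107: Q = 1162.4910.
dQ/dY = 26.219 − 0.316Y = -7.59300.
η = (dQ/dY)·(Y/Q) = -7.59300 × (107/1162.4910) = -0.699.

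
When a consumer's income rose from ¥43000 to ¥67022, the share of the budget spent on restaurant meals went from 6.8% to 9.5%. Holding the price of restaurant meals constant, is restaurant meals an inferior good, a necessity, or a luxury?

luxury

The budget share rises as income rises, so η > 1.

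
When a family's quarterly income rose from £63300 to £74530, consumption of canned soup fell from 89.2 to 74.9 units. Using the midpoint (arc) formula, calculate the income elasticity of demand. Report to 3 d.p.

-1.070

ΔQ = 74.9 − 89.2 = -14.3; midpoint Q̄ = (89.2 + 74.9)/2 = 82.05.
ΔI = 74530 − 63300 = 11230; midpoint Ī = (63300 + 74530)/2 = 68915.
η = (ΔQ/Q̄) ÷ (ΔI/Ī) = (-14.3/82.05) ÷ (11230/68915) = -1.070.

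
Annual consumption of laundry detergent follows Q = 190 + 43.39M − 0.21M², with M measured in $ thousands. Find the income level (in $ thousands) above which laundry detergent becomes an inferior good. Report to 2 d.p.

dQ/dM = 43.39 − 0.42M.
The good is inferior where dQ/dM < 0. Setting dQ/dM = 0 gives M = 43.39 / 0.42 = 103.31.

103.31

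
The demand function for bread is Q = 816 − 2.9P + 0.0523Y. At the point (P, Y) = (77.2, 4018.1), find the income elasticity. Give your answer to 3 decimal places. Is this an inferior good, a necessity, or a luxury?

At P = 77.2, Y = 4018.1: Q = 802.267.
Holding P constant, ∂Q/∂Y = 0.0523.
η_Y = (∂Q/∂Y)·(Y/Q) = 0.0523 × (4018.1/802.267) = 0.262.
Since 0 < η < 1, this is a necessity.

0.262 (necessity)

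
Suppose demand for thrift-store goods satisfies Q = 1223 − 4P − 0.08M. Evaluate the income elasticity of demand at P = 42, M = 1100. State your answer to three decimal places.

At P = 42, M = 1100: Q = 967.000.
Holding P constant, ∂Q/∂M = −0.08.
η_M = (∂Q/∂M)·(M/Q) = -0.08 × (1100/967.000) = -0.091.

-0.091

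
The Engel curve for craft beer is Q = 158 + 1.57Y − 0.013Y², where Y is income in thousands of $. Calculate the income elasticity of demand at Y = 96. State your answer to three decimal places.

-0.471

At Y = 96: Q = 188.9120.
dQ/dY = 1.57 − 0.026Y = -0.92600.
η = (dQ/dY)·(Y/Q) = -0.92600 × (96/188.9120) = -0.471.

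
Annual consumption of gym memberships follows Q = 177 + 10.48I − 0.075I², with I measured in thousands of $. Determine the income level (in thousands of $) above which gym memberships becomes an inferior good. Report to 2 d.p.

dQ/dI = 10.48 − 0.15I.
The good is inferior where dQ/dI < 0. Setting dQ/dI = 0 gives I = 10.48 / 0.15 = 69.87.

69.87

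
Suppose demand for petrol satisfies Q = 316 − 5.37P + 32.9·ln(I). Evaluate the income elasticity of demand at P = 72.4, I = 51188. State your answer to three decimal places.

0.116

At P = 72.4, I = 51188: Q = 283.955.
Holding P constant, ∂Q/∂I = 32.9/I = 0.000642729.
η_I = (∂Q/∂I)·(I/Q) = 0.000642729 × (51188/283.955) = 0.116.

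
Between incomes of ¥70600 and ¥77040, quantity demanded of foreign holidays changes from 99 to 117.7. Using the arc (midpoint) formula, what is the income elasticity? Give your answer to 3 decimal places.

1.978

ΔQ = 117.7 − 99 = 18.7; midpoint Q̄ = (99 + 117.7)/2 = 108.35.
ΔI = 77040 − 70600 = 6440; midpoint Ī = (70600 + 77040)/2 = 73820.
η = (ΔQ/Q̄) ÷ (ΔI/Ī) = (18.7/108.35) ÷ (6440/73820) = 1.978.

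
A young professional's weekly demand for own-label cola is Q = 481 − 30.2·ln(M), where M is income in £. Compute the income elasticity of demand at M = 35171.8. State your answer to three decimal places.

-0.183

At M = 35171.8: Q = 164.866.
dQ/dM = -30.2/M = -0.000858642 at this income.
η = (dQ/dM)·(M/Q) = -0.000858642 × (35171.8/164.866) = -0.183.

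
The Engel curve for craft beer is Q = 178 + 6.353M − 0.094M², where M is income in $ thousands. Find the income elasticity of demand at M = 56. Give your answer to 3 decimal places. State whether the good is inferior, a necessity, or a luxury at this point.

-0.978 (inferior good)

At M = 56: Q = 238.9840.
dQ/dM = 6.353 − 0.188M = -4.17500.
η = (dQ/dM)·(M/Q) = -4.17500 × (56/238.9840) = -0.978.
η < 0 ⇒ inferior good.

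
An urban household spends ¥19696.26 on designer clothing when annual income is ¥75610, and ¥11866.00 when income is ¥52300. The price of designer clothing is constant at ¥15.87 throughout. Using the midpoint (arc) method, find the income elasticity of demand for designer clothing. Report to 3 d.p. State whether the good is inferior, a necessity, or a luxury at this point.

1.361 (luxury)

With a constant price, Q₁ = 19696.26/15.87 = 1241.100 and Q₂ = 11866.00/15.87 = 747.700 (equivalently, work directly with expenditure since P cancels).
Midpoint %ΔQ = (11866.00 − 19696.26)/15781.13 = -0.49618; midpoint %ΔI = (52300 − 75610)/63955 = -0.36448.
η = -0.49618 / -0.36448 = 1.361.
η > 1 ⇒ luxury.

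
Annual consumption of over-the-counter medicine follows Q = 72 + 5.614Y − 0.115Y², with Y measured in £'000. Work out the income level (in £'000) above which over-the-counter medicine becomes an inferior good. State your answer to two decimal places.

dQ/dY = 5.614 − 0.23Y.
The good is inferior where dQ/dY < 0. Setting dQ/dY = 0 gives Y = 5.614 / 0.23 = 24.41.

24.41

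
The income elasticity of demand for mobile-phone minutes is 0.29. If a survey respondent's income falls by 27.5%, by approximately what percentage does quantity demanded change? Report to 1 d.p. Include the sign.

%ΔQ ≈ η × %ΔI = 0.29 × (-27.5%) = -8.0%.

-8.0%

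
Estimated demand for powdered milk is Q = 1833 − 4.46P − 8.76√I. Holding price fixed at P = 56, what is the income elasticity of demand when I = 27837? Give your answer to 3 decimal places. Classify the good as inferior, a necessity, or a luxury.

-6.006 (inferior good)

At P = 56, I = 27837: Q = 121.684.
Holding P constant, ∂Q/∂I = -8.76/(2√I) = -0.026252.
η_I = (∂Q/∂I)·(I/Q) = -0.026252 × (27837/121.684) = -6.006.
Since η < 0, this is an inferior good.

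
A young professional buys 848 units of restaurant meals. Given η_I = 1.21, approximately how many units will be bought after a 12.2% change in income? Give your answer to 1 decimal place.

%ΔQ ≈ η × %ΔI = 1.21 × 12.2% = 14.762%.
New Q ≈ 848 × (1 + 0.14762) = 973.2.

973.2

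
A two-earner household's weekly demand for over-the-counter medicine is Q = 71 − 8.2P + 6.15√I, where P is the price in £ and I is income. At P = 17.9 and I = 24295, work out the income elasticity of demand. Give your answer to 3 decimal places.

At P = 17.9, I = 24295: Q = 882.811.
Holding P constant, ∂Q/∂I = 6.15/(2√I) = 0.0197282.
η_I = (∂Q/∂I)·(I/Q) = 0.0197282 × (24295/882.811) = 0.543.

0.543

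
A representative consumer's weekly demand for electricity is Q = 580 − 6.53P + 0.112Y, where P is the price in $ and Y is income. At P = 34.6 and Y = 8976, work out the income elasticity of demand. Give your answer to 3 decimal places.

0.740

At P = 34.6, Y = 8976: Q = 1359.374.
Holding P constant, ∂Q/∂Y = 0.112.
η_Y = (∂Q/∂Y)·(Y/Q) = 0.112 × (8976/1359.374) = 0.740.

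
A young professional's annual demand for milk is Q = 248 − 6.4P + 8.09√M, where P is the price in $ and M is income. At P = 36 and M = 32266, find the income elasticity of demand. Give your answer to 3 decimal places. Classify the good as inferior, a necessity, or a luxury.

At P = 36, M = 32266: Q = 1470.786.
Holding P constant, ∂Q/∂M = 8.09/(2√M) = 0.0225188.
η_M = (∂Q/∂M)·(M/Q) = 0.0225188 × (32266/1470.786) = 0.494.
Since 0 < η < 1, this is a necessity.

0.494 (necessity)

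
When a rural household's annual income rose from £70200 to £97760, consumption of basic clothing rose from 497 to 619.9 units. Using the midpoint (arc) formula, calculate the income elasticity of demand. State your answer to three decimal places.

ΔQ = 619.9 − 497 = 122.9; midpoint Q̄ = (497 + 619.9)/2 = 558.45.
ΔI = 97760 − 70200 = 27560; midpoint Ī = (70200 + 97760)/2 = 83980.
η = (ΔQ/Q̄) ÷ (ΔI/Ī) = (122.9/558.45) ÷ (27560/83980) = 0.671.

0.671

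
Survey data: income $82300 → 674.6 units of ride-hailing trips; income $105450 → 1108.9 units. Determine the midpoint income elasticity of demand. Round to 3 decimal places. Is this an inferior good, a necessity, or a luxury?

1.975 (luxury)

ΔQ = 1108.9 − 674.6 = 434.3; midpoint Q̄ = (674.6 + 1108.9)/2 = 891.75.
ΔI = 105450 − 82300 = 23150; midpoint Ī = (82300 + 105450)/2 = 93875.
η = (ΔQ/Q̄) ÷ (ΔI/Ī) = (434.3/891.75) ÷ (23150/93875) = 1.975.
η > 1 ⇒ luxury.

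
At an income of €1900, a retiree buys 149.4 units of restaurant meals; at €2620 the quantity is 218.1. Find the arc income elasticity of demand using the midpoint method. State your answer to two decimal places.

1.17

ΔQ = 218.1 − 149.4 = 68.7; midpoint Q̄ = (149.4 + 218.1)/2 = 183.75.
ΔI = 2620 − 1900 = 720; midpoint Ī = (1900 + 2620)/2 = 2260.
η = (ΔQ/Q̄) ÷ (ΔI/Ī) = (68.7/183.75) ÷ (720/2260) = 1.17.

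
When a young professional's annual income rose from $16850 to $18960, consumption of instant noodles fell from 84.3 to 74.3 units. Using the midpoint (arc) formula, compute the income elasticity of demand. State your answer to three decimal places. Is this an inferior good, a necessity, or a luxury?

ΔQ = 74.3 − 84.3 = -10; midpoint Q̄ = (84.3 + 74.3)/2 = 79.3.
ΔI = 18960 − 16850 = 2110; midpoint Ī = (16850 + 18960)/2 = 17905.
η = (ΔQ/Q̄) ÷ (ΔI/Ī) = (-10/79.3) ÷ (2110/17905) = -1.070.
η < 0 ⇒ inferior good.

-1.070 (inferior good)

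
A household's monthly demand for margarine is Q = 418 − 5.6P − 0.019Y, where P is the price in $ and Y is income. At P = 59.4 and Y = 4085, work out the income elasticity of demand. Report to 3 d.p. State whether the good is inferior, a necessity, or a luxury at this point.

-10.021 (inferior good)

At P = 59.4, Y = 4085: Q = 7.745.
Holding P constant, ∂Q/∂Y = −0.019.
η_Y = (∂Q/∂Y)·(Y/Q) = -0.019 × (4085/7.745) = -10.021.
Since η < 0, this is an inferior good.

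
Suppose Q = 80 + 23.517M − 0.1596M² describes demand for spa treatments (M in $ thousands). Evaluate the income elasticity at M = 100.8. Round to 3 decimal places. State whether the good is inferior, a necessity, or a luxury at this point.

-1.053 (inferior good)

At M = 100.8: Q = 828.8755.
dQ/dM = 23.517 − 0.3192M = -8.65836.
η = (dQ/dM)·(M/Q) = -8.65836 × (100.8/828.8755) = -1.053.
η < 0 ⇒ inferior good.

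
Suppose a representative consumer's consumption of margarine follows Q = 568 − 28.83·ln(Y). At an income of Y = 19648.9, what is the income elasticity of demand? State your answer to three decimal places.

At Y = 19648.9: Q = 282.993.
dQ/dY = -28.83/Y = -0.00146726 at this income.
η = (dQ/dY)·(Y/Q) = -0.00146726 × (19648.9/282.993) = -0.102.

-0.102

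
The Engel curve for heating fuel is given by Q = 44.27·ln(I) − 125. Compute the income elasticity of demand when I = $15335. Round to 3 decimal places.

0.147

At I = 15335: Q = 301.670.
dQ/dI = 44.27/I = 0.00288686 at this income.
η = (dQ/dI)·(I/Q) = 0.00288686 × (15335/301.670) = 0.147.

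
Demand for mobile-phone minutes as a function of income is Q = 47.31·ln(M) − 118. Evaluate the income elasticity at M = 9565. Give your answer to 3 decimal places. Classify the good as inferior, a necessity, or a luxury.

At M = 9565: Q = 315.637.
dQ/dM = 47.31/M = 0.00494616 at this income.
η = (dQ/dM)·(M/Q) = 0.00494616 × (9565/315.637) = 0.150.
Since 0 < η < 1, the good is a necessity.

0.150 (necessity)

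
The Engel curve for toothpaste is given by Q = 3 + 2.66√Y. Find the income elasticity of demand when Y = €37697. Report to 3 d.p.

At Y = 37697: Q = 519.458.
dQ/dY = 2.66/(2√Y) = 0.00685012 at this income.
η = (dQ/dY)·(Y/Q) = 0.00685012 × (37697/519.458) = 0.497.

0.497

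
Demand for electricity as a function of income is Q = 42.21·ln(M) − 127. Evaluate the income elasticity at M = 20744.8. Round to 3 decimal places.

0.144

At M = 20744.8: Q = 292.570.
dQ/dM = 42.21/M = 0.00203473 at this income.
η = (dQ/dM)·(M/Q) = 0.00203473 × (20744.8/292.570) = 0.144.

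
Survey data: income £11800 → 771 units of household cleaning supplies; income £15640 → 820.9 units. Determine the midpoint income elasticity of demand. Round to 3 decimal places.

0.224

ΔQ = 820.9 − 771 = 49.9; midpoint Q̄ = (771 + 820.9)/2 = 795.95.
ΔI = 15640 − 11800 = 3840; midpoint Ī = (11800 + 15640)/2 = 13720.
η = (ΔQ/Q̄) ÷ (ΔI/Ī) = (49.9/795.95) ÷ (3840/13720) = 0.224.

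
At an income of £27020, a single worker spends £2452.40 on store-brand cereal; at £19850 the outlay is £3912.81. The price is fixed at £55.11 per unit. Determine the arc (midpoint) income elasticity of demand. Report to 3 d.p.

With a constant price, Q₁ = 2452.40/55.11 = 44.500 and Q₂ = 3912.81/55.11 = 71.000 (equivalently, work directly with expenditure since P cancels).
Midpoint %ΔQ = (3912.81 − 2452.40)/3182.61 = 0.45887; midpoint %ΔI = (19850 − 27020)/23435 = -0.30595.
η = 0.45887 / -0.30595 = -1.500.

-1.500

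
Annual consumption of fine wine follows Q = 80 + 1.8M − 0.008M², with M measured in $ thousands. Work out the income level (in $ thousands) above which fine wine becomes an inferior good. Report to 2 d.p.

dQ/dM = 1.8 − 0.016M.
The good is inferior where dQ/dM < 0. Setting dQ/dM = 0 gives M = 1.8 / 0.016 = 112.50.

112.50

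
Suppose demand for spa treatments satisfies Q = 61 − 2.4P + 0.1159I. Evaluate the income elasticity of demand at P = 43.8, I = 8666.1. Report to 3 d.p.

1.046

At P = 43.8, I = 8666.1: Q = 960.281.
Holding P constant, ∂Q/∂I = 0.1159.
η_I = (∂Q/∂I)·(I/Q) = 0.1159 × (8666.1/960.281) = 1.046.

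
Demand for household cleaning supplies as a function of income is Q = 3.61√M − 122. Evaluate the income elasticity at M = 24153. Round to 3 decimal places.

At M = 24153: Q = 439.039.
dQ/dM = 3.61/(2√M) = 0.0116143 at this income.
η = (dQ/dM)·(M/Q) = 0.0116143 × (24153/439.039) = 0.639.

0.639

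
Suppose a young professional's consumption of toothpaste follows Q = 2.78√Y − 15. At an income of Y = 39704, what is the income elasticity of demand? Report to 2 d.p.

0.51

At Y = 39704: Q = 538.939.
dQ/dY = 2.78/(2√Y) = 0.00697586 at this income.
η = (dQ/dY)·(Y/Q) = 0.00697586 × (39704/538.939) = 0.51.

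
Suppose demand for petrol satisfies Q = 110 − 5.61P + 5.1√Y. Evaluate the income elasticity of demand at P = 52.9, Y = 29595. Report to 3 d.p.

0.635

At P = 52.9, Y = 29595: Q = 690.594.
Holding P constant, ∂Q/∂Y = 5.1/(2√Y) = 0.0148228.
η_Y = (∂Q/∂Y)·(Y/Q) = 0.0148228 × (29595/690.594) = 0.635.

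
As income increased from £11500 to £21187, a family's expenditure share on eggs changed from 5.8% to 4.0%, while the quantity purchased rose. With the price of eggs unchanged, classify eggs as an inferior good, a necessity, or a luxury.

necessity

Quantity rises but the budget share falls as income rises, so 0 < η < 1.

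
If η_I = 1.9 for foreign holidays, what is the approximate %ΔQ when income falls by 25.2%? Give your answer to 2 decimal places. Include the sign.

%ΔQ ≈ η × %ΔI = 1.9 × (-25.2%) = -47.88%.

-47.88%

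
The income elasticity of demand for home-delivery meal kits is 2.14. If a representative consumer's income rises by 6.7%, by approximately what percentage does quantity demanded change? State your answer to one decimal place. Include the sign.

14.3%

%ΔQ ≈ η × %ΔI = 2.14 × 6.7% = 14.3%.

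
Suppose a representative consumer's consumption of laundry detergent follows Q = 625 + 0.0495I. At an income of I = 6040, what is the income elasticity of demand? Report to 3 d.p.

0.324

At I = 6040: Q = 923.980.
dQ/dI = 0.0495.
η = (dQ/dI)·(I/Q) = 0.0495 × (6040/923.980) = 0.324.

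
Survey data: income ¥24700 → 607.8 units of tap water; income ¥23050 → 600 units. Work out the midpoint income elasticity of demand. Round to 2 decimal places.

ΔQ = 600 − 607.8 = -7.8; midpoint Q̄ = (607.8 + 600)/2 = 603.9.
ΔI = 23050 − 24700 = -1650; midpoint Ī = (24700 + 23050)/2 = 23875.
η = (ΔQ/Q̄) ÷ (ΔI/Ī) = (-7.8/603.9) ÷ (-1650/23875) = 0.19.

0.19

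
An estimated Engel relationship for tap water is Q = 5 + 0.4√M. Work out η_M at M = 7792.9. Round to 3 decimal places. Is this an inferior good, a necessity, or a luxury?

At M = 7792.9: Q = 40.311.
dQ/dM = 0.4/(2√M) = 0.00226559 at this income.
η = (dQ/dM)·(M/Q) = 0.00226559 × (7792.9/40.311) = 0.438.
Since 0 < η < 1, the good is a necessity.

0.438 (necessity)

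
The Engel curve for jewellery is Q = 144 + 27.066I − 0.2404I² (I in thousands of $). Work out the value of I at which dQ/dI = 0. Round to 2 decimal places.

56.29

dQ/dI = 27.066 − 0.4808I.
The good is inferior where dQ/dI < 0. Setting dQ/dI = 0 gives I = 27.066 / 0.4808 = 56.29.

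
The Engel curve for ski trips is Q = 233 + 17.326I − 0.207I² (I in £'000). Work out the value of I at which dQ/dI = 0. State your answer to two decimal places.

dQ/dI = 17.326 − 0.414I.
The good is inferior where dQ/dI < 0. Setting dQ/dI = 0 gives I = 17.326 / 0.414 = 41.85.

41.85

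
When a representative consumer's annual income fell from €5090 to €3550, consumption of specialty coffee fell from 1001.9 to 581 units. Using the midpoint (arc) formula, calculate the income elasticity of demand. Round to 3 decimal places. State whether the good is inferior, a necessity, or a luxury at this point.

ΔQ = 581 − 1001.9 = -420.9; midpoint Q̄ = (1001.9 + 581)/2 = 791.45.
ΔI = 3550 − 5090 = -1540; midpoint Ī = (5090 + 3550)/2 = 4320.
η = (ΔQ/Q̄) ÷ (ΔI/Ī) = (-420.9/791.45) ÷ (-1540/4320) = 1.492.
η > 1 ⇒ luxury.

1.492 (luxury)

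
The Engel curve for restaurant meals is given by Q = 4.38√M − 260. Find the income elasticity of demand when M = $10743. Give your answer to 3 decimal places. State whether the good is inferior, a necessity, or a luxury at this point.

At M = 10743: Q = 193.980.
dQ/dM = 4.38/(2√M) = 0.0211291 at this income.
η = (dQ/dM)·(M/Q) = 0.0211291 × (10743/193.980) = 1.170.
Since η > 1, the good is a luxury.

1.170 (luxury)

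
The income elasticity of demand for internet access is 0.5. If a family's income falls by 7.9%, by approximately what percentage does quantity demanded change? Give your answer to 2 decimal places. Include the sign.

%ΔQ ≈ η × %ΔI = 0.5 × (-7.9%) = -3.95%.

-3.95%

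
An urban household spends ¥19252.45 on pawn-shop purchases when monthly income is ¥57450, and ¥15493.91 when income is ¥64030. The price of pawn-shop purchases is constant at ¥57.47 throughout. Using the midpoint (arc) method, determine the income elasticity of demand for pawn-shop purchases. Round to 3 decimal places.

-1.997

With a constant price, Q₁ = 19252.45/57.47 = 335.000 and Q₂ = 15493.91/57.47 = 269.600 (equivalently, work directly with expenditure since P cancels).
Midpoint %ΔQ = (15493.91 − 19252.45)/17373.18 = -0.21634; midpoint %ΔI = (64030 − 57450)/60740 = 0.10833.
η = -0.21634 / 0.10833 = -1.997.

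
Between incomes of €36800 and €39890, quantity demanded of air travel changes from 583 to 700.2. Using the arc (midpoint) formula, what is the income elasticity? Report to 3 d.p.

2.267

ΔQ = 700.2 − 583 = 117.2; midpoint Q̄ = (583 + 700.2)/2 = 641.6.
ΔI = 39890 − 36800 = 3090; midpoint Ī = (36800 + 39890)/2 = 38345.
η = (ΔQ/Q̄) ÷ (ΔI/Ī) = (117.2/641.6) ÷ (3090/38345) = 2.267.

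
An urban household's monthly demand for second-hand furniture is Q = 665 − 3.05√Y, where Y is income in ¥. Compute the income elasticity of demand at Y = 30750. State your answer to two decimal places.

At Y = 30750: Q = 130.162.
dQ/dY = -3.05/(2√Y) = -0.00869656 at this income.
η = (dQ/dY)·(Y/Q) = -0.00869656 × (30750/130.162) = -2.05.

-2.05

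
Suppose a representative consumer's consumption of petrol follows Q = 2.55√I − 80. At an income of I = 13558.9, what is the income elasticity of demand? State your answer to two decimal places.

At I = 13558.9: Q = 216.929.
dQ/dI = 2.55/(2√I) = 0.0109496 at this income.
η = (dQ/dI)·(I/Q) = 0.0109496 × (13558.9/216.929) = 0.68.

0.68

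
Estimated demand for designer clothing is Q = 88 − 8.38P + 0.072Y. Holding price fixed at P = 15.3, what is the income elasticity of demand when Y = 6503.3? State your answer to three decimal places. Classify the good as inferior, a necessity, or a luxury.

At P = 15.3, Y = 6503.3: Q = 428.024.
Holding P constant, ∂Q/∂Y = 0.072.
η_Y = (∂Q/∂Y)·(Y/Q) = 0.072 × (6503.3/428.024) = 1.094.
Since η > 1, this is a luxury.

1.094 (luxury)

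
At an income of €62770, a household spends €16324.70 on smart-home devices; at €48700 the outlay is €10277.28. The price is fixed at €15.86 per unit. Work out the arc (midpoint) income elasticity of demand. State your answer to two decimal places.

With a constant price, Q₁ = 16324.70/15.86 = 1029.300 and Q₂ = 10277.28/15.86 = 648.000 (equivalently, work directly with expenditure since P cancels).
Midpoint %ΔQ = (10277.28 − 16324.70)/13300.99 = -0.45466; midpoint %ΔI = (48700 − 62770)/55735 = -0.25244.
η = -0.45466 / -0.25244 = 1.80.

1.80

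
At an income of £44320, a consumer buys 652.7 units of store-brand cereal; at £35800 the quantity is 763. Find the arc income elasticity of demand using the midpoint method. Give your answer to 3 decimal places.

ΔQ = 763 − 652.7 = 110.3; midpoint Q̄ = (652.7 + 763)/2 = 707.85.
ΔI = 35800 − 44320 = -8520; midpoint Ī = (44320 + 35800)/2 = 40060.
η = (ΔQ/Q̄) ÷ (ΔI/Ī) = (110.3/707.85) ÷ (-8520/40060) = -0.733.

-0.733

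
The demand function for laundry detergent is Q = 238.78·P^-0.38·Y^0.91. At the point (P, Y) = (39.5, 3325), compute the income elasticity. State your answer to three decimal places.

0.910

For a multiplicative demand Q = A·P^α·Y^β, the income elasticity is β everywhere.
Here β = 0.91, so η = 0.910.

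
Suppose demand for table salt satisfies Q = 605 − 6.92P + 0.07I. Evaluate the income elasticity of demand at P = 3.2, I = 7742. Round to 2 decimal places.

0.48

At P = 3.2, I = 7742: Q = 1124.796.
Holding P constant, ∂Q/∂I = 0.07.
η_I = (∂Q/∂I)·(I/Q) = 0.07 × (7742/1124.796) = 0.48.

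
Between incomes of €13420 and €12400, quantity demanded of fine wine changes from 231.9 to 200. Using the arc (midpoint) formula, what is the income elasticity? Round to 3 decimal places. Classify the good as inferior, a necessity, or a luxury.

ΔQ = 200 − 231.9 = -31.9; midpoint Q̄ = (231.9 + 200)/2 = 215.95.
ΔI = 12400 − 13420 = -1020; midpoint Ī = (13420 + 12400)/2 = 12910.
η = (ΔQ/Q̄) ÷ (ΔI/Ī) = (-31.9/215.95) ÷ (-1020/12910) = 1.870.
η > 1 ⇒ luxury.

1.870 (luxury)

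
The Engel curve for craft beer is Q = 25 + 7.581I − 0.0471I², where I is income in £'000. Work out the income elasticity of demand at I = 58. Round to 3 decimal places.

0.401

At I = 58: Q = 306.2536.
dQ/dI = 7.581 − 0.0942I = 2.11740.
η = (dQ/dI)·(I/Q) = 2.11740 × (58/306.2536) = 0.401.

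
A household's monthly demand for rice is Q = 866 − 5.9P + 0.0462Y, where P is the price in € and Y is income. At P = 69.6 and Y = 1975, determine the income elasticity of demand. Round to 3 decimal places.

At P = 69.6, Y = 1975: Q = 546.605.
Holding P constant, ∂Q/∂Y = 0.0462.
η_Y = (∂Q/∂Y)·(Y/Q) = 0.0462 × (1975/546.605) = 0.167.

0.167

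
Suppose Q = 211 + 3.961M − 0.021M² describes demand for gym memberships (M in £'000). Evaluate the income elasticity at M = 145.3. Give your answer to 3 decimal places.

At M = 145.3: Q = 343.1794.
dQ/dM = 3.961 − 0.042M = -2.14160.
η = (dQ/dM)·(M/Q) = -2.14160 × (145.3/343.1794) = -0.907.

-0.907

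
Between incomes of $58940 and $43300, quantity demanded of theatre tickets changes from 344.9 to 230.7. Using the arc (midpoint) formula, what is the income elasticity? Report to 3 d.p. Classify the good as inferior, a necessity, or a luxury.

ΔQ = 230.7 − 344.9 = -114.2; midpoint Q̄ = (344.9 + 230.7)/2 = 287.8.
ΔI = 43300 − 58940 = -15640; midpoint Ī = (58940 + 43300)/2 = 51120.
η = (ΔQ/Q̄) ÷ (ΔI/Ī) = (-114.2/287.8) ÷ (-15640/51120) = 1.297.
η > 1 ⇒ luxury.

1.297 (luxury)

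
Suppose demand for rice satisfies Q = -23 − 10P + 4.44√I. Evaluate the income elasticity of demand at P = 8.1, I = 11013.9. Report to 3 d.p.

At P = 8.1, I = 11013.9: Q = 361.965.
Holding P constant, ∂Q/∂I = 4.44/(2√I) = 0.0211535.
η_I = (∂Q/∂I)·(I/Q) = 0.0211535 × (11013.9/361.965) = 0.644.

0.644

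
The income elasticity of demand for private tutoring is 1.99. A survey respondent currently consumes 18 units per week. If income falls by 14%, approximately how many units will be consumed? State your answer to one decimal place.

13.0

%ΔQ ≈ η × %ΔI = 1.99 × (-14%) = -27.86%.
New Q ≈ 18 × (1 − 0.2786) = 13.0.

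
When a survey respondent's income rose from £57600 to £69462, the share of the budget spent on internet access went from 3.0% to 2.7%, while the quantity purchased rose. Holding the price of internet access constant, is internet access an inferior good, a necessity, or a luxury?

necessity

Quantity rises but the budget share falls as income rises, so 0 < η < 1.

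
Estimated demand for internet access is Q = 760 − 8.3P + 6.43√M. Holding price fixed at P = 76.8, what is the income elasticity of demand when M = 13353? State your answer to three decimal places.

At P = 76.8, M = 13353: Q = 865.580.
Holding P constant, ∂Q/∂M = 6.43/(2√M) = 0.0278222.
η_M = (∂Q/∂M)·(M/Q) = 0.0278222 × (13353/865.580) = 0.429.

0.429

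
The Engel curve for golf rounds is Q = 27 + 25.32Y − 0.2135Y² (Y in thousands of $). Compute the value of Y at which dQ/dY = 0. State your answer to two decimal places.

dQ/dY = 25.32 − 0.427Y.
The good is inferior where dQ/dY < 0. Setting dQ/dY = 0 gives Y = 25.32 / 0.427 = 59.30.

59.30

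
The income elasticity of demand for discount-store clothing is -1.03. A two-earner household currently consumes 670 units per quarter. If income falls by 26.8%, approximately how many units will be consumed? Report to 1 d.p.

%ΔQ ≈ η × %ΔI = -1.03 × (-26.8%) = 27.604%.
New Q ≈ 670 × (1 + 0.27604) = 854.9.

854.9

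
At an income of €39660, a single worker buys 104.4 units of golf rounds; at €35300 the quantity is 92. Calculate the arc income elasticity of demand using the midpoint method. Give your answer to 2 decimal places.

1.09

ΔQ = 92 − 104.4 = -12.4; midpoint Q̄ = (104.4 + 92)/2 = 98.2.
ΔI = 35300 − 39660 = -4360; midpoint Ī = (39660 + 35300)/2 = 37480.
η = (ΔQ/Q̄) ÷ (ΔI/Ī) = (-12.4/98.2) ÷ (-4360/37480) = 1.09.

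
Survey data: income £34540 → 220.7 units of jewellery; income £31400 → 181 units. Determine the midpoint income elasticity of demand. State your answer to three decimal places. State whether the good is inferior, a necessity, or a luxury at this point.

ΔQ = 181 − 220.7 = -39.7; midpoint Q̄ = (220.7 + 181)/2 = 200.85.
ΔI = 31400 − 34540 = -3140; midpoint Ī = (34540 + 31400)/2 = 32970.
η = (ΔQ/Q̄) ÷ (ΔI/Ī) = (-39.7/200.85) ÷ (-3140/32970) = 2.075.
η > 1 ⇒ luxury.

2.075 (luxury)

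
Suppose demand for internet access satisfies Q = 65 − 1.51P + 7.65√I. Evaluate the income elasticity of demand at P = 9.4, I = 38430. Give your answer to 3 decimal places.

At P = 9.4, I = 38430: Q = 1550.479.
Holding P constant, ∂Q/∂I = 7.65/(2√I) = 0.0195118.
η_I = (∂Q/∂I)·(I/Q) = 0.0195118 × (38430/1550.479) = 0.484.

0.484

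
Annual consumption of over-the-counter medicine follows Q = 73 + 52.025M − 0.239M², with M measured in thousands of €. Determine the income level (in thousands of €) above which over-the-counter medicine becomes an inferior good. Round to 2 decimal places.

dQ/dM = 52.025 − 0.478M.
The good is inferior where dQ/dM < 0. Setting dQ/dM = 0 gives M = 52.025 / 0.478 = 108.84.

108.84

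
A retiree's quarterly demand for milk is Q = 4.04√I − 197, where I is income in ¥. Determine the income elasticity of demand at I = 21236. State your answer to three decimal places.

0.751

At I = 21236: Q = 391.732.
dQ/dI = 4.04/(2√I) = 0.0138617 at this income.
η = (dQ/dI)·(I/Q) = 0.0138617 × (21236/391.732) = 0.751.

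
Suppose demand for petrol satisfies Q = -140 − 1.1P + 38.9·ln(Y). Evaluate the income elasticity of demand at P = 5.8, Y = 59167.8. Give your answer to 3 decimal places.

At P = 5.8, Y = 59167.8: Q = 281.058.
Holding P constant, ∂Q/∂Y = 38.9/Y = 0.000657452.
η_Y = (∂Q/∂Y)·(Y/Q) = 0.000657452 × (59167.8/281.058) = 0.138.

0.138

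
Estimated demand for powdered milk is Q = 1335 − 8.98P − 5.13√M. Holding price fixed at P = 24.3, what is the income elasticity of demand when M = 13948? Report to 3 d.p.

-0.593

At P = 24.3, M = 13948: Q = 510.925.
Holding P constant, ∂Q/∂M = -5.13/(2√M) = -0.0217186.
η_M = (∂Q/∂M)·(M/Q) = -0.0217186 × (13948/510.925) = -0.593.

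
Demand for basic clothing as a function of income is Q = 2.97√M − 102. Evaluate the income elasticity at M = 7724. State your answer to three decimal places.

0.821

At M = 7724: Q = 159.022.
dQ/dM = 2.97/(2√M) = 0.0168968 at this income.
η = (dQ/dM)·(M/Q) = 0.0168968 × (7724/159.022) = 0.821.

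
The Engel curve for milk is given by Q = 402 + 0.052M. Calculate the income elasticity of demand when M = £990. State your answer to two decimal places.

0.11

At M = 990: Q = 453.480.
dQ/dM = 0.052.
η = (dQ/dM)·(M/Q) = 0.052 × (990/453.480) = 0.11.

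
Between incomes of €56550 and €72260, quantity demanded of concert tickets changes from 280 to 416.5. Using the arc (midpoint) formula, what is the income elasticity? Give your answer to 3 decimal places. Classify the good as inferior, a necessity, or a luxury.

1.607 (luxury)

ΔQ = 416.5 − 280 = 136.5; midpoint Q̄ = (280 + 416.5)/2 = 348.25.
ΔI = 72260 − 56550 = 15710; midpoint Ī = (56550 + 72260)/2 = 64405.
η = (ΔQ/Q̄) ÷ (ΔI/Ī) = (136.5/348.25) ÷ (15710/64405) = 1.607.
η > 1 ⇒ luxury.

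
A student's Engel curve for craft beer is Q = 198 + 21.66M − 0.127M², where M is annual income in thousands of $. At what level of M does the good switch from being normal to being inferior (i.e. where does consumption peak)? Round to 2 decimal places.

dQ/dM = 21.66 − 0.254M.
The good is inferior where dQ/dM < 0. Setting dQ/dM = 0 gives M = 21.66 / 0.254 = 85.28.

85.28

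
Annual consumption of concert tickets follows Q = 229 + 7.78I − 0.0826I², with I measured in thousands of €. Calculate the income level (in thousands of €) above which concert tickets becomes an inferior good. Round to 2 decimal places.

dQ/dI = 7.78 − 0.1652I.
The good is inferior where dQ/dI < 0. Setting dQ/dI = 0 gives I = 7.78 / 0.1652 = 47.09.

47.09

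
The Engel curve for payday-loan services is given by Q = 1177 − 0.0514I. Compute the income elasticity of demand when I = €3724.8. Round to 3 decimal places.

-0.194

At I = 3724.8: Q = 985.545.
dQ/dI = −0.0514.
η = (dQ/dI)·(I/Q) = -0.0514 × (3724.8/985.545) = -0.194.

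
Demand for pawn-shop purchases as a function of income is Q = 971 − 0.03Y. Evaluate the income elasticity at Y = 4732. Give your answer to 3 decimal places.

-0.171

At Y = 4732: Q = 829.040.
dQ/dY = −0.03.
η = (dQ/dY)·(Y/Q) = -0.03 × (4732/829.040) = -0.171.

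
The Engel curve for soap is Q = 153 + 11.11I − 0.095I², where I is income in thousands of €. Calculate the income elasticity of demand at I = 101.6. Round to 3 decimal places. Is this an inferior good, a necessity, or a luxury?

At I = 101.6: Q = 301.1328.
dQ/dI = 11.11 − 0.19I = -8.19400.
η = (dQ/dI)·(I/Q) = -8.19400 × (101.6/301.1328) = -2.765.
η < 0 ⇒ inferior good.

-2.765 (inferior good)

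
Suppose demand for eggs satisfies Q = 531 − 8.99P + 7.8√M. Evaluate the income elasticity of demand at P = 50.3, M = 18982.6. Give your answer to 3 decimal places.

0.466

At P = 50.3, M = 18982.6: Q = 1153.466.
Holding P constant, ∂Q/∂M = 7.8/(2√M) = 0.0283065.
η_M = (∂Q/∂M)·(M/Q) = 0.0283065 × (18982.6/1153.466) = 0.466.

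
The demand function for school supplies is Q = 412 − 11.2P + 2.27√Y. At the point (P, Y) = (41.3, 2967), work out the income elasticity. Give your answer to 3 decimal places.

0.846

At P = 41.3, Y = 2967: Q = 73.087.
Holding P constant, ∂Q/∂Y = 2.27/(2√Y) = 0.0208371.
η_Y = (∂Q/∂Y)·(Y/Q) = 0.0208371 × (2967/73.087) = 0.846.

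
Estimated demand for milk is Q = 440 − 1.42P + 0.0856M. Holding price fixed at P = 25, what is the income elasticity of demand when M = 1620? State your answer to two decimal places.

0.26

At P = 25, M = 1620: Q = 543.172.
Holding P constant, ∂Q/∂M = 0.0856.
η_M = (∂Q/∂M)·(M/Q) = 0.0856 × (1620/543.172) = 0.26.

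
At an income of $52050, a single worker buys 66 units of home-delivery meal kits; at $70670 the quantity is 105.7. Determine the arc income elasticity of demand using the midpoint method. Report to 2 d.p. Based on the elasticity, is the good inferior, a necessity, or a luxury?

ΔQ = 105.7 − 66 = 39.7; midpoint Q̄ = (66 + 105.7)/2 = 85.85.
ΔI = 70670 − 52050 = 18620; midpoint Ī = (52050 + 70670)/2 = 61360.
η = (ΔQ/Q̄) ÷ (ΔI/Ī) = (39.7/85.85) ÷ (18620/61360) = 1.52.
η > 1 ⇒ luxury.

1.52 (luxury)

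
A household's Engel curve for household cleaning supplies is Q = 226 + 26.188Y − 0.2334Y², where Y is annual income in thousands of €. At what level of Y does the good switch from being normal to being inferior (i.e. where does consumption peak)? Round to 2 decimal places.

56.10

dQ/dY = 26.188 − 0.4668Y.
The good is inferior where dQ/dY < 0. Setting dQ/dY = 0 gives Y = 26.188 / 0.4668 = 56.10.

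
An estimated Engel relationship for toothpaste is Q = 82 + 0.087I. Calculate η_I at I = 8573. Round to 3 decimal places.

0.901

At I = 8573: Q = 827.851.
dQ/dI = 0.087.
η = (dQ/dI)·(I/Q) = 0.087 × (8573/827.851) = 0.901.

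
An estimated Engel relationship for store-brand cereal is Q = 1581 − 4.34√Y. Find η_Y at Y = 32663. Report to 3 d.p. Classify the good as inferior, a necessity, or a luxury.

At Y = 32663: Q = 796.636.
dQ/dY = -4.34/(2√Y) = -0.0120069 at this income.
η = (dQ/dY)·(Y/Q) = -0.0120069 × (32663/796.636) = -0.492.
Since η < 0, the good is an inferior good.

-0.492 (inferior good)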